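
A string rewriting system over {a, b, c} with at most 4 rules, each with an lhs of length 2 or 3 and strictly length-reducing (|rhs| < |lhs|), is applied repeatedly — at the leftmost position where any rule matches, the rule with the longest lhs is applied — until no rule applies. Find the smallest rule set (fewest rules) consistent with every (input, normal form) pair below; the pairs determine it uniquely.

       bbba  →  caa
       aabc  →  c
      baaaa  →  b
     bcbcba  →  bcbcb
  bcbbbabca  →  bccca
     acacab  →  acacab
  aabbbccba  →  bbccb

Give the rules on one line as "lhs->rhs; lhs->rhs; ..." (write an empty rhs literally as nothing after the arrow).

  | bbba => caa
  | aabc => c
  | baaaa => baaa => baa => ba => b
  | bcbcba => bcbcb

aab->; ba->b; bbb->ca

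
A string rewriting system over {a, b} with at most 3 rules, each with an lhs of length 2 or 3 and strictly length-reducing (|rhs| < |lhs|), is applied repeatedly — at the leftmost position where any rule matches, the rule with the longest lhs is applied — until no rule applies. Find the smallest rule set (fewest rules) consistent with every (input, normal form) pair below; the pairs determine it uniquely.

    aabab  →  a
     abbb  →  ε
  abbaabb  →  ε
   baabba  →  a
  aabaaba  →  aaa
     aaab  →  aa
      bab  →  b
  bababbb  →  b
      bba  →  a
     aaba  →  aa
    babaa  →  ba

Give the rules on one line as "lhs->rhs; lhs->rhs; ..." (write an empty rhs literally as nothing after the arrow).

  | aabab => aab => a
  | abbb => bb => ε
  | abbaabb => baabb => babb => bb => ε
  | baabba => babba => bba => a

ab->; baa->ba; bb->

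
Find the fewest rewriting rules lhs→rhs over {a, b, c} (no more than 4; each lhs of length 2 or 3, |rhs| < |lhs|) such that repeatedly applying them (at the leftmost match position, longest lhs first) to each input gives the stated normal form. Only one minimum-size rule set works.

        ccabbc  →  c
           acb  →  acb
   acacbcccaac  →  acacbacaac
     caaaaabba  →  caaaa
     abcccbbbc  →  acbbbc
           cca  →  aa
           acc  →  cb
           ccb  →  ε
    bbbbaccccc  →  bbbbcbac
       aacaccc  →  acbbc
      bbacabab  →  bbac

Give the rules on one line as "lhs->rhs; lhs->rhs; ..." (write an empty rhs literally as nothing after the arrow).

  | ccabbc => aabbc => abc => c
  | acb
  | acacbcccaac => acacbacaac
  | caaaaabba => caaaaba => caaaa

ab->; acc->cb; cc->a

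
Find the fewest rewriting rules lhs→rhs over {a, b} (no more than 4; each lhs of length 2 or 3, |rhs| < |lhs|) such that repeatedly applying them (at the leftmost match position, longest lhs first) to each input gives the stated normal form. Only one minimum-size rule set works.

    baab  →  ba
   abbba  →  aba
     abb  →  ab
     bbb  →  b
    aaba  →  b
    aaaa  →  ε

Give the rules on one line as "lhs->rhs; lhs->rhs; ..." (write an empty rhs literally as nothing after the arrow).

  | baab => bba => ba
  | abbba => abba => aba
  | abb => ab
  | bbb => bb => b

aa->; aab->ba; bb->b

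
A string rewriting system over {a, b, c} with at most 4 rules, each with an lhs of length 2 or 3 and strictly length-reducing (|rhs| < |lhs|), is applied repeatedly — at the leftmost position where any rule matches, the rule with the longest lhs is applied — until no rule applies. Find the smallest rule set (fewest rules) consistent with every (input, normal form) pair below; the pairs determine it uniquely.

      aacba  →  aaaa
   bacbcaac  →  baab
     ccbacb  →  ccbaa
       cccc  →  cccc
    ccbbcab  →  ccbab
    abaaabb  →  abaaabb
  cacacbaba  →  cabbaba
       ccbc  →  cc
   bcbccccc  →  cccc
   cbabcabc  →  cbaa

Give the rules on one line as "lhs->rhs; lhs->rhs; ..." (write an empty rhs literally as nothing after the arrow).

  | aacba => aaaa
  | bacbcaac => baacaac => baabbc => baab
  | ccbacb => ccbaa
  | cccc

acb->aa; bc->; caa->bb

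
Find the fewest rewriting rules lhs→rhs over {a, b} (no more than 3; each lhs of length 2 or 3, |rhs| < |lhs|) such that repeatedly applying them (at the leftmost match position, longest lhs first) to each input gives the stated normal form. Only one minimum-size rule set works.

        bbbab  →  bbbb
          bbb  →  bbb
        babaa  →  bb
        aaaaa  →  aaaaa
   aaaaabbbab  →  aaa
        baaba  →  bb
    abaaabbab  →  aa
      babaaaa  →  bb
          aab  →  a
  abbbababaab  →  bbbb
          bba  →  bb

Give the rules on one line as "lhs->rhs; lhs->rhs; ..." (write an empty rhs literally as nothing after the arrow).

ab->; abb->; ba->b

  | bbbab => bbbb
  | bbb
  | babaa => bbaa => bba => bb
  | aaaaa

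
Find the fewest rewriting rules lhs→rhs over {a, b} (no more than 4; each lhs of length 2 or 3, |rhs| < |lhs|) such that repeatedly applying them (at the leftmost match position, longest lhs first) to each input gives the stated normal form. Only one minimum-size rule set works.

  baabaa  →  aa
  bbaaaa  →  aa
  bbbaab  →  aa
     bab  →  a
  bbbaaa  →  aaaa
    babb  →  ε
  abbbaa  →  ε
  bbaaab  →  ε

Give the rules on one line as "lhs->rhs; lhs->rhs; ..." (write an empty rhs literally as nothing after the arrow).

ab->; ba->; bab->a; bbb->a

  | baabaa => abaa => aa
  | bbaaaa => baaa => aa
  | bbbaab => aaab => aa
  | bab => a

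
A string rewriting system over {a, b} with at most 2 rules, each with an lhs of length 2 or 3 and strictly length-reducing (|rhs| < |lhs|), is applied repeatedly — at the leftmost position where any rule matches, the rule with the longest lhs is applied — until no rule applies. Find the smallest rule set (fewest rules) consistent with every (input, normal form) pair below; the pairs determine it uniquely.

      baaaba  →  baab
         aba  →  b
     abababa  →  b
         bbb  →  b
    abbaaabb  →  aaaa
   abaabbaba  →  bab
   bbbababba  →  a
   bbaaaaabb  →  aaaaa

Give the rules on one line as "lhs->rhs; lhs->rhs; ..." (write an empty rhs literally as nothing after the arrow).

  | baaaba => baab
  | aba => b
  | abababa => bbaba => aba => b
  | bbb => b

aba->b; bb->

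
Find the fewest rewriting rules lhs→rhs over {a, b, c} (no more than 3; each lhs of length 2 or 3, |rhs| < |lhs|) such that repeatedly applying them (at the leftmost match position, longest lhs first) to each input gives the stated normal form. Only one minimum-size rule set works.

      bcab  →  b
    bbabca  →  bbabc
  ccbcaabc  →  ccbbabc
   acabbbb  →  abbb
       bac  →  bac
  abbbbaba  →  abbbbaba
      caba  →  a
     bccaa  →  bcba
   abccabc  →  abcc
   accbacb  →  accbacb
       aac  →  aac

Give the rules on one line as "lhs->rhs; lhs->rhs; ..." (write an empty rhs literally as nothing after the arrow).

ca->c; caa->ba; cab->

  | bcab => b
  | bbabca => bbabc
  | ccbcaabc => ccbbabc
  | acabbbb => abbb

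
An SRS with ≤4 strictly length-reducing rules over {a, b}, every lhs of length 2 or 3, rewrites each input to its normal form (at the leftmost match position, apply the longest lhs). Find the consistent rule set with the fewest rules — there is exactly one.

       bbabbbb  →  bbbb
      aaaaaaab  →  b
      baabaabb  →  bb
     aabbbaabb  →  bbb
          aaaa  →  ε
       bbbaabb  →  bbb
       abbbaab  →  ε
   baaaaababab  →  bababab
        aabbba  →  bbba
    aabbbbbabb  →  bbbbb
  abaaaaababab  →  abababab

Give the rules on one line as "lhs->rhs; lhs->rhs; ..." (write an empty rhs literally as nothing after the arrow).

  | bbabbbb => bbbb
  | aaaaaaab => aaaaaab => aaaaab => aaaab => aaab => aab => b
  | baabaabb => abbaabb => aabb => bb
  | aabbbaabb => bbbaabb => bbabbb => bbb

aa->; aaa->aa; abb->; baa->ab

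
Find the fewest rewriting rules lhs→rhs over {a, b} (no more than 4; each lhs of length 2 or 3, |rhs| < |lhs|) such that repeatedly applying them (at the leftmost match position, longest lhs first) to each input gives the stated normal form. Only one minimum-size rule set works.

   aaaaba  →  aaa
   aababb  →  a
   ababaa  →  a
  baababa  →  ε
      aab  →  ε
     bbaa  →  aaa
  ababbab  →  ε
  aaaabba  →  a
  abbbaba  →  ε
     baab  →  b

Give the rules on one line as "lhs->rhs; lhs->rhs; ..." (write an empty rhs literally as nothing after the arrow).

  | aaaaba => aaa
  | aababb => abb => bb => a
  | ababaa => babaa => baa => a
  | baababa => ababa => baba => ba => ε

aab->; ab->b; ba->; bb->a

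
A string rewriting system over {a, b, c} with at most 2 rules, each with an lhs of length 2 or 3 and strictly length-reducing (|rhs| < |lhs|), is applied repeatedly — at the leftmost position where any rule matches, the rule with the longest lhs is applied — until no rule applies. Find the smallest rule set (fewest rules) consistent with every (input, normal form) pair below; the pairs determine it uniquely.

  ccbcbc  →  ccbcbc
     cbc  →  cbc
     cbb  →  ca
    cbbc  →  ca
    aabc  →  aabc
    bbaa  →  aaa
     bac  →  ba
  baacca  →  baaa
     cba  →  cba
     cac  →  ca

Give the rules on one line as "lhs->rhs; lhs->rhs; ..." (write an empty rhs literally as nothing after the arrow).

  | ccbcbc
  | cbc
  | cbb => ca
  | cbbc => cac => ca

ac->a; bb->a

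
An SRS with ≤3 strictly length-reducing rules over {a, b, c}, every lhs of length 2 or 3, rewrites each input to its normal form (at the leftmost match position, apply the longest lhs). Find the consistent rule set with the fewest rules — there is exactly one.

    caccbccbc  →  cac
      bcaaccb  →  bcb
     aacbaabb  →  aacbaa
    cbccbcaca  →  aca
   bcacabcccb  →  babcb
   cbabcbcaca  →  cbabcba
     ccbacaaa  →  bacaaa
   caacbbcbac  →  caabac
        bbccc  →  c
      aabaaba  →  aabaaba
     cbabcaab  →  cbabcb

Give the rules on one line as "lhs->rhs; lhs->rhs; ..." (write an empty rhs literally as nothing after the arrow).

bb->; bca->bc; cc->

  | caccbccbc => cabccbc => cabbc => cac
  | bcaaccb => bcaccb => bcccb => bcb
  | aacbaabb => aacbaa
  | cbccbcaca => cbbcaca => ccaca => aca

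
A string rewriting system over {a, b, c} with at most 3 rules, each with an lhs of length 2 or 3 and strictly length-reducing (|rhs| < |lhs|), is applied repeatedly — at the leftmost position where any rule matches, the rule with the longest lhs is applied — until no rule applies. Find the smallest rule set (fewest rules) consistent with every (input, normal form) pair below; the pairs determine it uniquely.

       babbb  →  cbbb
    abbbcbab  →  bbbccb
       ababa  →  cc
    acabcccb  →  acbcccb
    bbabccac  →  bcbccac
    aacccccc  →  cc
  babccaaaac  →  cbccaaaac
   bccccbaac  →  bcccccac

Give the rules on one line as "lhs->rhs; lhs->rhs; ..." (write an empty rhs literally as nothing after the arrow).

  | babbb => cbbb
  | abbbcbab => bbbcbab => bbbccb
  | ababa => baba => cba => cc
  | acabcccb => acbcccb

ab->b; acc->; ba->c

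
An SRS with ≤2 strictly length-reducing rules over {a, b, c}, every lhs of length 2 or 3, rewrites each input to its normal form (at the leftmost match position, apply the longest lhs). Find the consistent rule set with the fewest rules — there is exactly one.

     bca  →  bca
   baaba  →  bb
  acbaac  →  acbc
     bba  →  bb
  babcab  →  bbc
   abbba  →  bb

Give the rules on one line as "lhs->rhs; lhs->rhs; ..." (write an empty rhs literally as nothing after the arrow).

ab->; ba->b

  | bca
  | baaba => baba => bba => bb
  | acbaac => acbac => acbc
  | bba => bb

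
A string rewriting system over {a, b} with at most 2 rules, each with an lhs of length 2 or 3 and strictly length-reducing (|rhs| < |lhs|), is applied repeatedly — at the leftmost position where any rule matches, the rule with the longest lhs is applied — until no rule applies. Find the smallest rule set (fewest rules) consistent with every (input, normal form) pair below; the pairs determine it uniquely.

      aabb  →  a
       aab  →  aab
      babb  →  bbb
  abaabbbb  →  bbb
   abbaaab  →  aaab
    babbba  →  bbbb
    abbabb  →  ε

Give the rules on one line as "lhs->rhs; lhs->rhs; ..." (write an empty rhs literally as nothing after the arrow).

abb->; ba->b

  | aabb => a
  | aab
  | babb => bbb
  | abaabbbb => ababbbb => abbbbb => bbb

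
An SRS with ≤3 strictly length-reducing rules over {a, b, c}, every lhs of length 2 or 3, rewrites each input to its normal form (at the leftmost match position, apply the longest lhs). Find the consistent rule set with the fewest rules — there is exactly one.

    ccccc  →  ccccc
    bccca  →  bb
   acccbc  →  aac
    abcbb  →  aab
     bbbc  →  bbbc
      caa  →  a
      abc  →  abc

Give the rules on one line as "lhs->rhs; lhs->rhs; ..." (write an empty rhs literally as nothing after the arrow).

ba->a; ca->b; cb->a

  | ccccc
  | bccca => bccb => bca => bb
  | acccbc => accac => acbc => aac
  | abcbb => abab => aab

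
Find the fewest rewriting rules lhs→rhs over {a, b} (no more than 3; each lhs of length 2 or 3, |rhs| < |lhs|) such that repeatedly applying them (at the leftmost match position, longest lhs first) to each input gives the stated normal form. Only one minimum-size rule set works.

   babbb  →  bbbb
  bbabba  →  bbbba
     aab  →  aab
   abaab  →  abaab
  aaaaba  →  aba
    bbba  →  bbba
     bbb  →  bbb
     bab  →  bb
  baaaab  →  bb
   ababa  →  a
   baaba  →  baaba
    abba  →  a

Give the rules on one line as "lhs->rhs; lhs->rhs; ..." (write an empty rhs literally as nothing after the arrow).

  | babbb => bbbb
  | bbabba => bbbba
  | aab
  | abaab

aaa->; abb->; bab->bb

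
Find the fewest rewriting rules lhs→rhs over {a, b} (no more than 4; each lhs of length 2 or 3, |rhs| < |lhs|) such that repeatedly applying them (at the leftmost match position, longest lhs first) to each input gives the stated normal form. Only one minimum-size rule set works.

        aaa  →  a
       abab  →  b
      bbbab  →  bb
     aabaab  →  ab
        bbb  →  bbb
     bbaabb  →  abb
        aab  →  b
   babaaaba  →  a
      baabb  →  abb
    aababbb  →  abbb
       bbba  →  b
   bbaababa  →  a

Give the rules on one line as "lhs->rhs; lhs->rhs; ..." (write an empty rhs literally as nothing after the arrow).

  | aaa => a
  | abab => aab => b
  | bbbab => bb
  | aabaab => baab => bab => ab

aa->; ba->a; baa->ba; bba->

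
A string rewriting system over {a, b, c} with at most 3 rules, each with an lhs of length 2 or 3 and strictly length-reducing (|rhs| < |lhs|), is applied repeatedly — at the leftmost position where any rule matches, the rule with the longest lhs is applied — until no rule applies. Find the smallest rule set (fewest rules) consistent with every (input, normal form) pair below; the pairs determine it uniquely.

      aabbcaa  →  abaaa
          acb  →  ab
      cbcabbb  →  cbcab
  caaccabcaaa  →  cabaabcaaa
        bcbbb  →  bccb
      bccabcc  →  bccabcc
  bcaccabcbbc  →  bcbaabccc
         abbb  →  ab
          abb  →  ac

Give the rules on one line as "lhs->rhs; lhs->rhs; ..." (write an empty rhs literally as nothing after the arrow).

acb->ab; acc->ba; bb->c

  | aabbcaa => aaccaa => abaaa
  | acb => ab
  | cbcabbb => cbcacb => cbcab
  | caaccabcaaa => cabaabcaaa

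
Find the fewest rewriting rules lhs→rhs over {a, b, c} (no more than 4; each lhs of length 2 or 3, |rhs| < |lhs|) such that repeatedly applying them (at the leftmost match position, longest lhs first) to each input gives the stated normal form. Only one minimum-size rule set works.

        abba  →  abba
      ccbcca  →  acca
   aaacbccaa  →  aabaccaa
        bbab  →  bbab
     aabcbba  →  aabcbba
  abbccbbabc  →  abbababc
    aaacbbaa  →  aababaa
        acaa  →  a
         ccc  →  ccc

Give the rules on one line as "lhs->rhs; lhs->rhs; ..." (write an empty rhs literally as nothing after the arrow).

  | abba
  | ccbcca => acca
  | aaacbccaa => aabaccaa
  | bbab

aca->; acb->ba; ccb->a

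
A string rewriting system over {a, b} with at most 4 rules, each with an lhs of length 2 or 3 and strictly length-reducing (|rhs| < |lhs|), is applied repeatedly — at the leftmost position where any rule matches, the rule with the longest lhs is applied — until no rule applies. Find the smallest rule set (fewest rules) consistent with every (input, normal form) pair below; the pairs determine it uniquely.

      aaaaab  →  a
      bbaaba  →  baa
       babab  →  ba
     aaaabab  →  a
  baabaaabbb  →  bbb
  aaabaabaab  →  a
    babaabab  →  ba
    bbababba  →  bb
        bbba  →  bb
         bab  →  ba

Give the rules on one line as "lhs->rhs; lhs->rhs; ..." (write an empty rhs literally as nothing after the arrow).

aab->ab; ab->a; abb->b; bba->b

  | aaaaab => aaaab => aaab => aab => ab => a
  | bbaaba => baba => baa
  | babab => baab => bab => ba
  | aaaabab => aaabab => aabab => abab => aab => ab => a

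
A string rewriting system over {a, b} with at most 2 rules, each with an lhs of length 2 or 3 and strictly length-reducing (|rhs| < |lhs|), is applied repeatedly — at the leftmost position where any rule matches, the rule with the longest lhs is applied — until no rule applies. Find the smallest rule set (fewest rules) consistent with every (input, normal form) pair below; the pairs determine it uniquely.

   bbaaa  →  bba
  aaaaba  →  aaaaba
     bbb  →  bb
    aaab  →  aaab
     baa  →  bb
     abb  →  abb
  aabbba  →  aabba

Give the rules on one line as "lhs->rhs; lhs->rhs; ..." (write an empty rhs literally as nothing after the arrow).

baa->bb; bbb->bb

  | bbaaa => bbba => bba
  | aaaaba
  | bbb => bb
  | aaab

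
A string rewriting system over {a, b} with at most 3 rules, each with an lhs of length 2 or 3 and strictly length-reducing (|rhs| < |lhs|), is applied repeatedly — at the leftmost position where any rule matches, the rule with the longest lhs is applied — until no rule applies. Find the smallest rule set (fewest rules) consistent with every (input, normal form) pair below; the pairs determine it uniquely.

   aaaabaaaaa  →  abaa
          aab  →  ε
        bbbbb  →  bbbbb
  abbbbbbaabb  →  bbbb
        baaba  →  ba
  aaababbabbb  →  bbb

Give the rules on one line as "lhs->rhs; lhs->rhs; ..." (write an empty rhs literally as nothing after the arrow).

aaa->bb; aab->; bba->a

  | aaaabaaaaa => bbabaaaaa => abaaaaa => abbbaa => abaa
  | aab => ε
  | bbbbb
  | abbbbbbaabb => abbbbaabb => abbaabb => aaabb => bbbb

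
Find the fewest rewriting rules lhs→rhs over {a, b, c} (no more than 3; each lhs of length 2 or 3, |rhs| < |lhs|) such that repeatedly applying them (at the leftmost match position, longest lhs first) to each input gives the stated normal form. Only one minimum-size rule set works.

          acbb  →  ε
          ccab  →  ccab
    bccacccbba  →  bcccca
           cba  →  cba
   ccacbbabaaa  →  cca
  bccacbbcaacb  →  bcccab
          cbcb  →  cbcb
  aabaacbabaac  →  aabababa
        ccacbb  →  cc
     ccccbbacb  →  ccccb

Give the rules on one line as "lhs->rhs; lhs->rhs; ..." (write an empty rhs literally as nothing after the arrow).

aaa->b; ac->; bb->

  | acbb => bb => ε
  | ccab
  | bccacccbba => bccccbba => bcccca
  | cba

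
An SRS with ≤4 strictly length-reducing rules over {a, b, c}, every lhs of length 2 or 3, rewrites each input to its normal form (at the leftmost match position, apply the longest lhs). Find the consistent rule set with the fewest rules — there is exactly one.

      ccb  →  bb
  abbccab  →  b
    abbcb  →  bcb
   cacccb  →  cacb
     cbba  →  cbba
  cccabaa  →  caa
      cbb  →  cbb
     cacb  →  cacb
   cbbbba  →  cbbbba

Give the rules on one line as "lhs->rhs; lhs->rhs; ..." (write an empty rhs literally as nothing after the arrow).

ab->; cc->; ccb->bb

  | ccb => bb
  | abbccab => bccab => bab => b
  | abbcb => bcb
  | cacccb => cacb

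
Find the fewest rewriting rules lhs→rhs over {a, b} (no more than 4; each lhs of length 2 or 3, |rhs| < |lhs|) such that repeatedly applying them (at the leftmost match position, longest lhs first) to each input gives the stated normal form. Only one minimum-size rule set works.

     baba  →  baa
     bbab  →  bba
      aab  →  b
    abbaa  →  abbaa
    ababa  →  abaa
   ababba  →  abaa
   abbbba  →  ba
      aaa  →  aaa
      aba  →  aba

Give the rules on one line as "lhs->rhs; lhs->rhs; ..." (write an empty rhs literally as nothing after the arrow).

aab->b; bab->ba; bbb->a

  | baba => baa
  | bbab => bba
  | aab => b
  | abbaa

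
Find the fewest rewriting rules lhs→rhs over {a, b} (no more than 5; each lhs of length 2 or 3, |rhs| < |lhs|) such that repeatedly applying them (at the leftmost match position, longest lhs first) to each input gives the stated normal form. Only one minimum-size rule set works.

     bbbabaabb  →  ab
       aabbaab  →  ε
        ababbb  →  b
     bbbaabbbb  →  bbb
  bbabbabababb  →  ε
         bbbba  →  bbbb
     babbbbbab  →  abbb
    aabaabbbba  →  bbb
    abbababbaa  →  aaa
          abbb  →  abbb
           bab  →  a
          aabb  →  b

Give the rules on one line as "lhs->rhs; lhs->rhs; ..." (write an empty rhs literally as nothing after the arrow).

aab->; ba->b; baa->aa; bab->a

  | bbbabaabb => bbaaabb => baaabb => aaabb => ab
  | aabbaab => baab => aab => ε
  | ababbb => aabb => b
  | bbbaabbbb => bbaabbbb => baabbbb => aabbbb => bbb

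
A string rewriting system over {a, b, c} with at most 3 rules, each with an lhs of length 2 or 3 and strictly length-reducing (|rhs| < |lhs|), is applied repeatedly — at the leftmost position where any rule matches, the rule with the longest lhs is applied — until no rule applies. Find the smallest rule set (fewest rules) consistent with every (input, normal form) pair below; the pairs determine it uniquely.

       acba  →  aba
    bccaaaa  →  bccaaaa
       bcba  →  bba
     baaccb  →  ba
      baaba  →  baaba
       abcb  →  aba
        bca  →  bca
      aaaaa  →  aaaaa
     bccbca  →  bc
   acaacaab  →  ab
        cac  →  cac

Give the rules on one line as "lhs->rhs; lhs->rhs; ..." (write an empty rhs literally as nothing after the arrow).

  | acba => aba
  | bccaaaa
  | bcba => bba
  | baaccb => baaca => ba

aca->; cb->a; cba->ba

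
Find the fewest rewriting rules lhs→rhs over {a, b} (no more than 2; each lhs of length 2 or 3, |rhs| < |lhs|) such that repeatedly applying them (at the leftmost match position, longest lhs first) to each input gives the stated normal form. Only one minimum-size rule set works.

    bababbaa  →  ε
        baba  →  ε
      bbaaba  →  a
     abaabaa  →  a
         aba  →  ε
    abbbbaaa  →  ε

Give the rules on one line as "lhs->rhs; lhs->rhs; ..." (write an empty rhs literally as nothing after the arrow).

aa->; ba->a

  | bababbaa => ababbaa => aabbaa => bbaa => baa => aa => ε
  | baba => aba => aa => ε
  | bbaaba => baaba => aaba => ba => a
  | abaabaa => aaabaa => abaa => aaa => a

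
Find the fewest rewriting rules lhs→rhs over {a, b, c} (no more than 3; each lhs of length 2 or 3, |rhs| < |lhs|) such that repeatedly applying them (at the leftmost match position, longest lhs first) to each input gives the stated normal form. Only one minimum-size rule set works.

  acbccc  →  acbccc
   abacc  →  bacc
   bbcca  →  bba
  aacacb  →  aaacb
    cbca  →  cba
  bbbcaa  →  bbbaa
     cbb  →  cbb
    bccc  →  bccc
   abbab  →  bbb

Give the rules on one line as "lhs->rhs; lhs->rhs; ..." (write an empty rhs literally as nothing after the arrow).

ab->b; ca->a

  | acbccc
  | abacc => bacc
  | bbcca => bbca => bba
  | aacacb => aaacb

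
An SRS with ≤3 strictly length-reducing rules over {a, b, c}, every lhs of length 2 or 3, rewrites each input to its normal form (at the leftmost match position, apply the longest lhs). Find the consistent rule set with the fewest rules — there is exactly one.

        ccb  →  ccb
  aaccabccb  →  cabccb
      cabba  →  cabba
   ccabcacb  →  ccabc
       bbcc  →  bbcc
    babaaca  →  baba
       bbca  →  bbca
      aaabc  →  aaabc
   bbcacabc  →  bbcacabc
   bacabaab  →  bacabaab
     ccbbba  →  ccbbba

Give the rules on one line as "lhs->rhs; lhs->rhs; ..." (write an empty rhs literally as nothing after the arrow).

aac->; acb->

  | ccb
  | aaccabccb => cabccb
  | cabba
  | ccabcacb => ccabc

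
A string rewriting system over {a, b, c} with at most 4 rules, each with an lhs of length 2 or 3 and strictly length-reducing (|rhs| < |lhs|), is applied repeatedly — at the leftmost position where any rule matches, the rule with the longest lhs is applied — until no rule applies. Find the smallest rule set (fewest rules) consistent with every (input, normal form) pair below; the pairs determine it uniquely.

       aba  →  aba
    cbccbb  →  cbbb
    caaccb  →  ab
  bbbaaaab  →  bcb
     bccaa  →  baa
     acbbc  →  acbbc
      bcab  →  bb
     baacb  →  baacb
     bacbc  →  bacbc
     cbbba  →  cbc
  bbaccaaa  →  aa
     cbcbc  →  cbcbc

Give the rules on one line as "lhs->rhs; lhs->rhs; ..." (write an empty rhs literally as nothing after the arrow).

  | aba
  | cbccbb => cbbb
  | caaccb => accb => ab
  | bbbaaaab => bcaaab => baab => bcb

aab->cb; bba->c; ca->; cc->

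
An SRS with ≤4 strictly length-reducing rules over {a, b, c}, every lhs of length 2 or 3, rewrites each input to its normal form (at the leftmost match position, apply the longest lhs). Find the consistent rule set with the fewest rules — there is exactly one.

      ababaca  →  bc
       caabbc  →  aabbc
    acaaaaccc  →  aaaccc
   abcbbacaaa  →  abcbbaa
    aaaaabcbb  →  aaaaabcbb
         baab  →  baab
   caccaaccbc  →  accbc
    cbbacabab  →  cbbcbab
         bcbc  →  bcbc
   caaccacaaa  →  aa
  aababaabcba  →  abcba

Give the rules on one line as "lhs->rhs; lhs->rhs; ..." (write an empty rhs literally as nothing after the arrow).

  | ababaca => baca => bc
  | caabbc => aabbc
  | acaaaaccc => caaaccc => aaaccc
  | abcbbacaaa => abcbbcaa => abcbbaa

aba->; aca->c; ca->a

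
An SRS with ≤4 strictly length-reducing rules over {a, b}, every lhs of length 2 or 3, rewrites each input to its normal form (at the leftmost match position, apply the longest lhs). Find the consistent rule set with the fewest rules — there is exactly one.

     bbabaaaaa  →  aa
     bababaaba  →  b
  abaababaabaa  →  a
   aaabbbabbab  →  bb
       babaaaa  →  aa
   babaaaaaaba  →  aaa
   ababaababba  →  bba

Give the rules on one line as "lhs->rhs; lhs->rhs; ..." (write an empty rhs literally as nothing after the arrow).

  | bbabaaaaa => bbaaaa => baaa => aa
  | bababaaba => bbaaba => baba => b
  | abaababaabaa => ababaabaa => baabaa => abaa => a
  | aaabbbabbab => aabbabbab => ababbab => bbab => bb

ab->; aba->; baa->a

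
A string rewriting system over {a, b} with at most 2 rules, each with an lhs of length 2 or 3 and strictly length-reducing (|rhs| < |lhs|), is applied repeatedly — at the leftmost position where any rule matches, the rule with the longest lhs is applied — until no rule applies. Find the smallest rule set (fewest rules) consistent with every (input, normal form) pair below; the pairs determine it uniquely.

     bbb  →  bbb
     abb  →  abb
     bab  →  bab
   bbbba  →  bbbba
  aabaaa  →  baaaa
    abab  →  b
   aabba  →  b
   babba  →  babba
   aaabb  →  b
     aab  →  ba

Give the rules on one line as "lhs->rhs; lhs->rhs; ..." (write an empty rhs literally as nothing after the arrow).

aab->ba; aba->

  | bbb
  | abb
  | bab
  | bbbba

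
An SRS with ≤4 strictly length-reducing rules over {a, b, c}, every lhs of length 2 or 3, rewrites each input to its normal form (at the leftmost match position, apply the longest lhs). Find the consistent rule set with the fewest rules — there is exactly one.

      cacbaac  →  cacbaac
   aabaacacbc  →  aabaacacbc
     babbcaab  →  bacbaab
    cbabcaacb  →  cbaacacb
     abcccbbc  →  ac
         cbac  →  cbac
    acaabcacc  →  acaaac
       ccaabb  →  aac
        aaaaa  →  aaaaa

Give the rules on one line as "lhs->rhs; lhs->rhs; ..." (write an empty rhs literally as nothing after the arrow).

bb->c; bbc->cb; bca->ac; cc->

  | cacbaac
  | aabaacacbc
  | babbcaab => bacbaab
  | cbabcaacb => cbaacacb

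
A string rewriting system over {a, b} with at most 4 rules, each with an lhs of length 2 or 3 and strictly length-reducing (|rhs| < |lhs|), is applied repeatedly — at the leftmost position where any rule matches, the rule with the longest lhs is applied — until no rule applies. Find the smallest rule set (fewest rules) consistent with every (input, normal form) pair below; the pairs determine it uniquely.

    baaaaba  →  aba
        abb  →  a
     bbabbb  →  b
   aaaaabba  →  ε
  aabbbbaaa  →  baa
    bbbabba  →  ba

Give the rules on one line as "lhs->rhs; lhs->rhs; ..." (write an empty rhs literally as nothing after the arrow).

  | baaaaba => bbaaba => aba
  | abb => a
  | bbabbb => bbb => b
  | aaaaabba => baaabba => bbabba => bba => ε

aaa->ba; bb->; bba->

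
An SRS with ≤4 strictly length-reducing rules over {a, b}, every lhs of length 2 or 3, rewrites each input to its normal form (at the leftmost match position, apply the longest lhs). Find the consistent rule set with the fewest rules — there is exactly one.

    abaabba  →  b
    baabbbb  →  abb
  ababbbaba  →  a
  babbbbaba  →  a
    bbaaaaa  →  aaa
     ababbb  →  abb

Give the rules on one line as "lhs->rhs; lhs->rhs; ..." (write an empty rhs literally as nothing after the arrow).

  | abaabba => aabba => bba => b
  | baabbbb => abbbb => abb
  | ababbbaba => abbaba => aba => a
  | babbbbaba => bbbaba => baba => a

aab->b; ba->; bab->; bbb->b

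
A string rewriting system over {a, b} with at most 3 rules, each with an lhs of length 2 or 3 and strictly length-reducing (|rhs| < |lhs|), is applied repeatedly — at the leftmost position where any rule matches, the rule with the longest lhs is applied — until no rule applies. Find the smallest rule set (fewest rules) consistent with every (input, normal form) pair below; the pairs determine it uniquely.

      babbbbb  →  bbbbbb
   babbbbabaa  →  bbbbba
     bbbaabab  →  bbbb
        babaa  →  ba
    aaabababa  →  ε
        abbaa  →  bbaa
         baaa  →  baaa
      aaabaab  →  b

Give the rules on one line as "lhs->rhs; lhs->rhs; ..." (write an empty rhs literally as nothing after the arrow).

ab->b; aba->

  | babbbbb => bbbbbb
  | babbbbabaa => bbbbbabaa => bbbbba
  | bbbaabab => bbbab => bbbb
  | babaa => ba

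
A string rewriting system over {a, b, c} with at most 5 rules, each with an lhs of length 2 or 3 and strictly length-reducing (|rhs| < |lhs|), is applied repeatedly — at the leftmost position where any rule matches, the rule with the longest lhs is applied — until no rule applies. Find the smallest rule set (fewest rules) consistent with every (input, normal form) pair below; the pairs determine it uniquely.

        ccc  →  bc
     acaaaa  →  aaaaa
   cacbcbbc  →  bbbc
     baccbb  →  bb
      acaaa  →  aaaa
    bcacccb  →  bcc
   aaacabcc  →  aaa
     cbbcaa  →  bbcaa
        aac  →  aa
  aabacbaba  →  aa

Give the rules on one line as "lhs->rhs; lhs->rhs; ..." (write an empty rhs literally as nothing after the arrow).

  | ccc => bc
  | acaaaa => aaaaa
  | cacbcbbc => cabcbbc => cccbbc => bcbbc => bbbc
  | baccbb => bacbb => babb => bcb => bb

ab->c; ac->a; cb->b; ccc->bc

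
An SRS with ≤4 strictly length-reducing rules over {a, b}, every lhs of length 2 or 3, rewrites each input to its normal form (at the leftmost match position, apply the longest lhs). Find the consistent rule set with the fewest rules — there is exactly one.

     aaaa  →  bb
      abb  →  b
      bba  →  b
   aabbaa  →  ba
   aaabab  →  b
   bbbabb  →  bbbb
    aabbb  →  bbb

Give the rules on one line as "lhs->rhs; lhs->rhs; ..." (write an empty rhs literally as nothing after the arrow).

  | aaaa => baa => bb
  | abb => b
  | bba => b
  | aabbaa => bbaa => ba

aa->b; aab->b; ab->; bba->b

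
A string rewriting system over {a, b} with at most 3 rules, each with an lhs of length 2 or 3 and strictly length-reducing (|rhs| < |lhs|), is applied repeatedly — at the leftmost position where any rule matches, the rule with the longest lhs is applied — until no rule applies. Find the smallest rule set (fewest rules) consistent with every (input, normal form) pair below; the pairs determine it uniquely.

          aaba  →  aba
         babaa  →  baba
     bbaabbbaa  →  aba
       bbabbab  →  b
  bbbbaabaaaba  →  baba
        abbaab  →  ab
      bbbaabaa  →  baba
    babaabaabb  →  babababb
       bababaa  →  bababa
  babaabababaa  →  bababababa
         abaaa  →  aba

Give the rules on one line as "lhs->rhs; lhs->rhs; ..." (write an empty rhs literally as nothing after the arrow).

  | aaba => aba
  | babaa => baba
  | bbaabbbaa => abbbaa => aba
  | bbabbab => bbab => b

aa->a; bba->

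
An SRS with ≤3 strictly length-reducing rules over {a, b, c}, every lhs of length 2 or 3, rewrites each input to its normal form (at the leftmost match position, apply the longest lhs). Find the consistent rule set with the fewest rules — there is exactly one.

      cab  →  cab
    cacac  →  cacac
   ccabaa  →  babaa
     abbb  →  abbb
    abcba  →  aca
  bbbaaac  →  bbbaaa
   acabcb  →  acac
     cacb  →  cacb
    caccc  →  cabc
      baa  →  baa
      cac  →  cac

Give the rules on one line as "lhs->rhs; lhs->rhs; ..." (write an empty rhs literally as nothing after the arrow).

  | cab
  | cacac
  | ccabaa => babaa
  | abbb

aac->aa; bcb->c; cc->b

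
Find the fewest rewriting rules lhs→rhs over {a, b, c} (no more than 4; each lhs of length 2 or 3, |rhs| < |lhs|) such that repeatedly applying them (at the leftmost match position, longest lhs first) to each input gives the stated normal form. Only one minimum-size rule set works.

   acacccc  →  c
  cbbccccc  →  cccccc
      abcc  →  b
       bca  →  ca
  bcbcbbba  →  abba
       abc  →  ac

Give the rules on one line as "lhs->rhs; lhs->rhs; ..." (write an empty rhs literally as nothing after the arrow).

acc->b; bc->c; ccb->a

  | acacccc => acbcc => accc => bc => c
  | cbbccccc => cbccccc => cccccc
  | abcc => acc => b
  | bca => ca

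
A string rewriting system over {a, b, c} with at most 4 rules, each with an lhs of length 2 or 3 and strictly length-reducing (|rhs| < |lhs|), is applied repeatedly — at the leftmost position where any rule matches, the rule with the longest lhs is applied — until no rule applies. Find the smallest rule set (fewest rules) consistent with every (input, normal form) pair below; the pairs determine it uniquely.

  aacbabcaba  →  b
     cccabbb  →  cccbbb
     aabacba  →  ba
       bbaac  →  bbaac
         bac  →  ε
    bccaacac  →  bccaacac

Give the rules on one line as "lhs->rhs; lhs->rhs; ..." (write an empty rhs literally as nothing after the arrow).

ab->b; bac->; cba->

  | aacbabcaba => aabcaba => abcaba => bcaba => bcba => b
  | cccabbb => cccbbb
  | aabacba => abacba => bacba => ba
  | bbaac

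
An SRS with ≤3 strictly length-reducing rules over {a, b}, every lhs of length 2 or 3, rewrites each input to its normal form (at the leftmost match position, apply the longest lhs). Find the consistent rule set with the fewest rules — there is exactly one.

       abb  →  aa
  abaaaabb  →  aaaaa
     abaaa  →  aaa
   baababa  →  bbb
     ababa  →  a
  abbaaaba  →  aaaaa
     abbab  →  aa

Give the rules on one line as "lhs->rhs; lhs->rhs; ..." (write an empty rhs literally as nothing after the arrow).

ab->; abb->aa; ba->b

  | abb => aa
  | abaaaabb => aaaabb => aaaaa
  | abaaa => aaa
  | baababa => bababa => bbaba => bbba => bbb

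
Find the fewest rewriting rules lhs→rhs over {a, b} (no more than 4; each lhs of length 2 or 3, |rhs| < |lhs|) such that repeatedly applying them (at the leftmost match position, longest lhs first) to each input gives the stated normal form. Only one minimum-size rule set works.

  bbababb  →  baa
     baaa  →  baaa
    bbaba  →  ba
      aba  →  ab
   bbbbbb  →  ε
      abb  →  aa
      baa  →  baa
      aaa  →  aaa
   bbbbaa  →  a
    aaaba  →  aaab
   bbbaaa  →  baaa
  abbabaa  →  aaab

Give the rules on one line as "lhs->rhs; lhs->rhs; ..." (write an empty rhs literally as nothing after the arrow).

aba->ab; abb->aa; bb->; bba->

  | bbababb => babb => baa
  | baaa
  | bbaba => ba
  | aba => ab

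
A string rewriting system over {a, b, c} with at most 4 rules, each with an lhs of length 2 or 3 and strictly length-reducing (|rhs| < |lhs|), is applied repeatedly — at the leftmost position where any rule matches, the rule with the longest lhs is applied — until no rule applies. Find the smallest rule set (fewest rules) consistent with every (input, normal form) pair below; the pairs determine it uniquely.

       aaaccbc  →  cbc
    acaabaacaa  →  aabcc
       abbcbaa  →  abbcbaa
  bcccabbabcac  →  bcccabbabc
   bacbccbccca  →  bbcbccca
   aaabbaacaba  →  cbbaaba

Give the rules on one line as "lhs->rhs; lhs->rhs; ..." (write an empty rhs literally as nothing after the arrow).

aaa->cc; ac->; ccb->cb

  | aaaccbc => ccccbc => cccbc => ccbc => cbc
  | acaabaacaa => aabaacaa => aabaaa => aabcc
  | abbcbaa
  | bcccabbabcac => bcccabbabc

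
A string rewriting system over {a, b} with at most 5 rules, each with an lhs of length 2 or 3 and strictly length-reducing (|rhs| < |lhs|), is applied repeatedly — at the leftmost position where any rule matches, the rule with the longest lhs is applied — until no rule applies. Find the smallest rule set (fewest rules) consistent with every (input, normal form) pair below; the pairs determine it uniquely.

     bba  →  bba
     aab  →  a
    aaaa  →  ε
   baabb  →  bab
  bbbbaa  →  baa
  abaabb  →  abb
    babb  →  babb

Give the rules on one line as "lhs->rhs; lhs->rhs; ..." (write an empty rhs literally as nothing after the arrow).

aaa->ab; aab->a; aba->; bbb->

  | bba
  | aab => a
  | aaaa => aba => ε
  | baabb => bab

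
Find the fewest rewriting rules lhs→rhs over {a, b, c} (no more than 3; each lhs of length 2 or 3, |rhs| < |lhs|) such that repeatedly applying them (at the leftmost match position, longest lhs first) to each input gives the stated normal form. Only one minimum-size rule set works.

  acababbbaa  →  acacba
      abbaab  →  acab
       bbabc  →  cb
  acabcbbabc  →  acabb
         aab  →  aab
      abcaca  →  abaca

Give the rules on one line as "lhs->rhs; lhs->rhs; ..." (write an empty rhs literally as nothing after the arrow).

  | acababbbaa => acacbbbaa => acacbca => acacba
  | abbaab => acab
  | bbabc => cbc => cb
  | acabcbbabc => acabbbabc => acabcbc => acabbc => acabb

bab->cb; bba->c; bc->b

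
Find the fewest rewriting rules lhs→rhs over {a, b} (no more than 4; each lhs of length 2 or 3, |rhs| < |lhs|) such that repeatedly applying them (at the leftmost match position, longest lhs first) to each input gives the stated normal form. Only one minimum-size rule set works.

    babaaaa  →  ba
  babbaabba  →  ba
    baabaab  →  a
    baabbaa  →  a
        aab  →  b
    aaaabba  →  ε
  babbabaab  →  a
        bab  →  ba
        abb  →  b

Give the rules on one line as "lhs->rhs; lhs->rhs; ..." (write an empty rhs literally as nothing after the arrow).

aa->; ab->a; abb->b; bb->a

  | babaaaa => baaaaa => baaa => ba
  | babbaabba => bbaabba => aaabba => abba => ba
  | baabaab => bbaab => aaab => ab => a
  | baabbaa => bbbaa => abaa => aaa => a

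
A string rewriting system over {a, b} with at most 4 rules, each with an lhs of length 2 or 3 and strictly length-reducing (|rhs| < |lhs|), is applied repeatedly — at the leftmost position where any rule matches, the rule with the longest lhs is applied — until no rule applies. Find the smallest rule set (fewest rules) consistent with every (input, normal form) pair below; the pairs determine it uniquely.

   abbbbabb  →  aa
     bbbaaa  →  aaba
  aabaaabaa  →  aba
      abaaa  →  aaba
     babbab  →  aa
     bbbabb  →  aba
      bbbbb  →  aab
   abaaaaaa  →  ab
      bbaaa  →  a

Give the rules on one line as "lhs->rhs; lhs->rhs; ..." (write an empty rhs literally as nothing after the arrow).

aaa->; baa->ab; bab->ba; bb->a

  | abbbbabb => aabbabb => aaaabb => abb => aa
  | bbbaaa => abaaa => aaba
  | aabaaabaa => aaababaa => babaa => baaa => aba
  | abaaa => aaba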